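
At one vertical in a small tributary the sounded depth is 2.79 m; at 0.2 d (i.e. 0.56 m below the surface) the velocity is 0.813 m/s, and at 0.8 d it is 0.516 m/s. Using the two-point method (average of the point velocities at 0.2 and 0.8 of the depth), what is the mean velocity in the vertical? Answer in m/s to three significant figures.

v̄ = (0.813 + 0.516) / 2 = 0.6645 m/s

0.665 m/s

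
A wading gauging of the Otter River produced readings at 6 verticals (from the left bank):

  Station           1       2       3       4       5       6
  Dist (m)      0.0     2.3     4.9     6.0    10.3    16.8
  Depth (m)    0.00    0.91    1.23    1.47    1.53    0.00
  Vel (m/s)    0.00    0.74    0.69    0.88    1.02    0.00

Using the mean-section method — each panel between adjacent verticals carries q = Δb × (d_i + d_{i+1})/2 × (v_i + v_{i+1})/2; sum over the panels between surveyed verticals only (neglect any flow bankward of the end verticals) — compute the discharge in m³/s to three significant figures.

12.2 m³/s

Panel 1-2: Δb = 2.3 m, d̄ = (0.00+0.91)/2 = 0.455, v̄ = (0.00+0.74)/2 = 0.37 → q = 2.3×0.455×0.37 = 0.3872 m³/s
Panel 2-3: Δb = 2.6 m, d̄ = (0.91+1.23)/2 = 1.07, v̄ = (0.74+0.69)/2 = 0.715 → q = 2.6×1.07×0.715 = 1.989 m³/s
Panel 3-4: Δb = 1.1 m, d̄ = (1.23+1.47)/2 = 1.35, v̄ = (0.69+0.88)/2 = 0.785 → q = 1.1×1.35×0.785 = 1.166 m³/s
Panel 4-5: Δb = 4.3 m, d̄ = (1.47+1.53)/2 = 1.5, v̄ = (0.88+1.02)/2 = 0.95 → q = 4.3×1.5×0.95 = 6.128 m³/s
Panel 5-6: Δb = 6.5 m, d̄ = (1.53+0.00)/2 = 0.765, v̄ = (1.02+0.00)/2 = 0.51 → q = 6.5×0.765×0.51 = 2.536 m³/s
Q = Σ q = 12.21 m³/s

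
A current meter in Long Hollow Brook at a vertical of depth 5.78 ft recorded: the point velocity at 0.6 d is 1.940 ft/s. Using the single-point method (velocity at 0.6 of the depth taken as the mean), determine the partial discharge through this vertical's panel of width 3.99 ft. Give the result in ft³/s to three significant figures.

44.7 ft³/s

v̄ = v₀.₆ = 1.940 ft/s
q = v̄ × d × w = 1.940 × 5.78 × 3.99 = 44.74 ft³/s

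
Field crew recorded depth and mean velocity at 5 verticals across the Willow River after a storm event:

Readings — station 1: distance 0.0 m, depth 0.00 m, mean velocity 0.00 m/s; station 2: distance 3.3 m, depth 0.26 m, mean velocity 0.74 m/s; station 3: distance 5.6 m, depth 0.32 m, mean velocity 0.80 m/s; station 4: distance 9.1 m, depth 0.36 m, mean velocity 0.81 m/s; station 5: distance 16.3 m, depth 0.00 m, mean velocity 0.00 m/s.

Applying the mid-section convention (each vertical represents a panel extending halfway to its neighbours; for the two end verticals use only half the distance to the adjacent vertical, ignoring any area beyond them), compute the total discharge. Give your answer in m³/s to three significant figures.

2.84 m³/s

w_2 = (5.6 − 0.0)/2 = 2.8 m; q_2 = 0.74 × 0.26 × 2.8 = 0.5387 m³/s
w_3 = (9.1 − 3.3)/2 = 2.9 m; q_3 = 0.80 × 0.32 × 2.9 = 0.7424 m³/s
w_4 = (16.3 − 5.6)/2 = 5.35 m; q_4 = 0.81 × 0.36 × 5.35 = 1.560 m³/s
Stations 1, 5 contribute zero (depth or velocity is 0).
Q = Σ qᵢ = 2.841 m³/s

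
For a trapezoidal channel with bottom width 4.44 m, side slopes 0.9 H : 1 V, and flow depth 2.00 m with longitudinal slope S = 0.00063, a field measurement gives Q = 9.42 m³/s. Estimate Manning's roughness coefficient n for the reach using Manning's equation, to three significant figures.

0.0390

A = (b + z·y)·y = (4.44 + 0.9×2.00)×2.00 = 12.48 m²
P = b + 2y√(1+z²) = 4.44 + 2×2.00×√(1+0.9²) = 9.821 m
R = A/P = 12.48/9.821 = 1.271 m
n = (1/Q)·A·R^(2/3)·S^(1/2) = (1/9.42) × 12.48 × 1.173 × 0.02510 = 0.03901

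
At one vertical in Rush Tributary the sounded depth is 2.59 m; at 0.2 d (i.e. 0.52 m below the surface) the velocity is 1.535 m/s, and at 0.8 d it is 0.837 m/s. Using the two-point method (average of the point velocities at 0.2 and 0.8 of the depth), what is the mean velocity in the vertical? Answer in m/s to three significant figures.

v̄ = (1.535 + 0.837) / 2 = 1.186 m/s

1.19 m/s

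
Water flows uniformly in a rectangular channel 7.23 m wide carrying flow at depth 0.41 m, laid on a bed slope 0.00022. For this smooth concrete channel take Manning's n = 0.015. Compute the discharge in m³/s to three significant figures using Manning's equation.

A = b·y = 7.23 × 0.41 = 2.964 m²
P = b + 2y = 7.23 + 2×0.41 = 8.050 m
R = A/P = 2.964/8.050 = 0.3682 m
Q = (1/n)·A·R^(2/3)·S^(1/2) = (1/0.015) × 2.964 × 0.3682^(2/3) × 0.00022^(1/2) = 1.506 m³/s

1.51 m³/s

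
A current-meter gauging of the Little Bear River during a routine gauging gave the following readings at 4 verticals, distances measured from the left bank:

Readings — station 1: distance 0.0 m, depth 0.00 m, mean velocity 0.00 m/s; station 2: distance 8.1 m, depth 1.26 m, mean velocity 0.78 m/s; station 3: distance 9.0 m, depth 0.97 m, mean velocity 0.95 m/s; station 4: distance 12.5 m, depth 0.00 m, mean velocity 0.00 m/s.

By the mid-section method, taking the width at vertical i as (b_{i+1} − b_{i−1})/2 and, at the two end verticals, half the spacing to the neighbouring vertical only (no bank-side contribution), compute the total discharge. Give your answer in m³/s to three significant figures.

w_2 = (9.0 − 0.0)/2 = 4.5 m; q_2 = 0.78 × 1.26 × 4.5 = 4.423 m³/s
w_3 = (12.5 − 8.1)/2 = 2.2 m; q_3 = 0.95 × 0.97 × 2.2 = 2.027 m³/s
Stations 1, 4 contribute zero (depth or velocity is 0).
Q = Σ qᵢ = 6.450 m³/s

6.45 m³/s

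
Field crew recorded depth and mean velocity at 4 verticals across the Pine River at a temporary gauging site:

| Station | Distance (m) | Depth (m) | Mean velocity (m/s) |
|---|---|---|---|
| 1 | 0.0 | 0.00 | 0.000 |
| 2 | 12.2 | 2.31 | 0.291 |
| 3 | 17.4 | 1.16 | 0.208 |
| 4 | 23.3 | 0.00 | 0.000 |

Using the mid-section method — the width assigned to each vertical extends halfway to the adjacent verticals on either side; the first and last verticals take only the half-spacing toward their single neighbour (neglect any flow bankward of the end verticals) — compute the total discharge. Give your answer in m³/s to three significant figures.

7.19 m³/s

w_2 = (17.4 − 0.0)/2 = 8.7 m; q_2 = 0.291 × 2.31 × 8.7 = 5.848 m³/s
w_3 = (23.3 − 12.2)/2 = 5.55 m; q_3 = 0.208 × 1.16 × 5.55 = 1.339 m³/s
Stations 1, 4 contribute zero (depth or velocity is 0).
Q = Σ qᵢ = 7.187 m³/s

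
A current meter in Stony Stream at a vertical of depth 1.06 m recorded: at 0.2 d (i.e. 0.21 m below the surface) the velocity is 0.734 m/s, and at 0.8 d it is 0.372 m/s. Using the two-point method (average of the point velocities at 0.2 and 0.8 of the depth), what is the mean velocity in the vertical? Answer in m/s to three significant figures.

0.553 m/s

v̄ = (0.734 + 0.372) / 2 = 0.5530 m/s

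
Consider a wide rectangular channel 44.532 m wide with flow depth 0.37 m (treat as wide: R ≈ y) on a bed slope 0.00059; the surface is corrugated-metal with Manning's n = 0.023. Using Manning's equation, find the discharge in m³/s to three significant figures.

8.97 m³/s

A = b·y = 44.532 × 0.37 = 16.48 m²
Wide channel: R ≈ y = 0.37 m
Q = (1/n)·A·R^(2/3)·S^(1/2) = (1/0.023) × 16.48 × 0.3700^(2/3) × 0.00059^(1/2) = 8.968 m³/s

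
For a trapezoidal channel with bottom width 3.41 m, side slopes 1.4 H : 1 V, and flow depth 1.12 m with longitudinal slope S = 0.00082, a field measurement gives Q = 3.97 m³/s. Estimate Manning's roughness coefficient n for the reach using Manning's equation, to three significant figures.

0.0337

A = (b + z·y)·y = (3.41 + 1.4×1.12)×1.12 = 5.575 m²
P = b + 2y√(1+z²) = 3.41 + 2×1.12×√(1+1.4²) = 7.264 m
R = A/P = 5.575/7.264 = 0.7675 m
n = (1/Q)·A·R^(2/3)·S^(1/2) = (1/3.97) × 5.575 × 0.8383 × 0.02864 = 0.03371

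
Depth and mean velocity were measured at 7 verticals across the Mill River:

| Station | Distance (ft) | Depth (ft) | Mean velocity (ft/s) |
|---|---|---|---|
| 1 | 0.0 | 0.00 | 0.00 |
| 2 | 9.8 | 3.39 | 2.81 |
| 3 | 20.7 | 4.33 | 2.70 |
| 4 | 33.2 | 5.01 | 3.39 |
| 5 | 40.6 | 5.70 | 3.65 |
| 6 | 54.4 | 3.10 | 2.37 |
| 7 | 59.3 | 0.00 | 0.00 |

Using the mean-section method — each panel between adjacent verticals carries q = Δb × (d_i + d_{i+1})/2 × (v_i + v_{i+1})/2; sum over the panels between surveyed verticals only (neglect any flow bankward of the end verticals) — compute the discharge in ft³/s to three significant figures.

Panel 1-2: Δb = 9.8 ft, d̄ = (0.00+3.39)/2 = 1.695, v̄ = (0.00+2.81)/2 = 1.405 → q = 9.8×1.695×1.405 = 23.34 ft³/s
Panel 2-3: Δb = 10.9 ft, d̄ = (3.39+4.33)/2 = 3.86, v̄ = (2.81+2.70)/2 = 2.755 → q = 10.9×3.86×2.755 = 115.9 ft³/s
Panel 3-4: Δb = 12.5 ft, d̄ = (4.33+5.01)/2 = 4.67, v̄ = (2.70+3.39)/2 = 3.045 → q = 12.5×4.67×3.045 = 177.8 ft³/s
Panel 4-5: Δb = 7.4 ft, d̄ = (5.01+5.70)/2 = 5.355, v̄ = (3.39+3.65)/2 = 3.52 → q = 7.4×5.355×3.52 = 139.5 ft³/s
Panel 5-6: Δb = 13.8 ft, d̄ = (5.70+3.10)/2 = 4.4, v̄ = (3.65+2.37)/2 = 3.01 → q = 13.8×4.4×3.01 = 182.8 ft³/s
Panel 6-7: Δb = 4.9 ft, d̄ = (3.10+0.00)/2 = 1.55, v̄ = (2.37+0.00)/2 = 1.185 → q = 4.9×1.55×1.185 = 9.000 ft³/s
Q = Σ q = 648.3 ft³/s

648 ft³/s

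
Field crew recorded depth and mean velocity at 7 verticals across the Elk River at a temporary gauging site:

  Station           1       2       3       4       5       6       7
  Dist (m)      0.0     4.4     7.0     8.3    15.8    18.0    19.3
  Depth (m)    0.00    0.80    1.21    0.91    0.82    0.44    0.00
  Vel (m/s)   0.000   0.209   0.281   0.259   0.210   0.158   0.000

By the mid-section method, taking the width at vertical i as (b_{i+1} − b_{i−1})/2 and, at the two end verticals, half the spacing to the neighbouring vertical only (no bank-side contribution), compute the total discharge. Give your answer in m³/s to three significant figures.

w_2 = (7.0 − 0.0)/2 = 3.5 m; q_2 = 0.209 × 0.80 × 3.5 = 0.5852 m³/s
w_3 = (8.3 − 4.4)/2 = 1.95 m; q_3 = 0.281 × 1.21 × 1.95 = 0.6630 m³/s
w_4 = (15.8 − 7.0)/2 = 4.4 m; q_4 = 0.259 × 0.91 × 4.4 = 1.037 m³/s
w_5 = (18.0 − 8.3)/2 = 4.85 m; q_5 = 0.210 × 0.82 × 4.85 = 0.8352 m³/s
w_6 = (19.3 − 15.8)/2 = 1.75 m; q_6 = 0.158 × 0.44 × 1.75 = 0.1217 m³/s
Stations 1, 7 contribute zero (depth or velocity is 0).
Q = Σ qᵢ = 3.242 m³/s

3.24 m³/s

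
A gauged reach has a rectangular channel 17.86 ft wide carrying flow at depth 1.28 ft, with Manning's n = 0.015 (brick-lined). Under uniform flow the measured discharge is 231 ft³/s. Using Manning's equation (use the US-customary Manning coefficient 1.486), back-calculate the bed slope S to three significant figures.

A = b·y = 17.86 × 1.28 = 22.86 ft²
P = b + 2y = 17.86 + 2×1.28 = 20.42 ft
R = A/P = 22.86/20.42 = 1.120 ft
S = (Q·n / (1.486·A·R^(2/3)))² = (231×0.015 / (1.486×22.86×1.078))² = 0.008950

0.00895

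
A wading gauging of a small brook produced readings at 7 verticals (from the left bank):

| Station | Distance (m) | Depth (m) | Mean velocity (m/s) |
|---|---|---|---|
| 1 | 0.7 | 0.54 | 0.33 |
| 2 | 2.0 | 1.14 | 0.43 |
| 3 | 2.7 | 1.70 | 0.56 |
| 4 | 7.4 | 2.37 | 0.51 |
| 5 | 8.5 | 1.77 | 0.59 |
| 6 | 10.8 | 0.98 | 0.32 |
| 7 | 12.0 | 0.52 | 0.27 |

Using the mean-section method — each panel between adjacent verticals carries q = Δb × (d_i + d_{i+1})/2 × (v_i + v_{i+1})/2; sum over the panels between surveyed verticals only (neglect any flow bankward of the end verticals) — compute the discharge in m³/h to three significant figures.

Panel 1-2: Δb = 1.3 m, d̄ = (0.54+1.14)/2 = 0.84, v̄ = (0.33+0.43)/2 = 0.38 → q = 1.3×0.84×0.38 = 0.4150 m³/s
Panel 2-3: Δb = 0.7 m, d̄ = (1.14+1.70)/2 = 1.42, v̄ = (0.43+0.56)/2 = 0.495 → q = 0.7×1.42×0.495 = 0.4920 m³/s
Panel 3-4: Δb = 4.7 m, d̄ = (1.70+2.37)/2 = 2.035, v̄ = (0.56+0.51)/2 = 0.535 → q = 4.7×2.035×0.535 = 5.117 m³/s
Panel 4-5: Δb = 1.1 m, d̄ = (2.37+1.77)/2 = 2.07, v̄ = (0.51+0.59)/2 = 0.55 → q = 1.1×2.07×0.55 = 1.252 m³/s
Panel 5-6: Δb = 2.3 m, d̄ = (1.77+0.98)/2 = 1.375, v̄ = (0.59+0.32)/2 = 0.455 → q = 2.3×1.375×0.455 = 1.439 m³/s
Panel 6-7: Δb = 1.2 m, d̄ = (0.98+0.52)/2 = 0.75, v̄ = (0.32+0.27)/2 = 0.295 → q = 1.2×0.75×0.295 = 0.2655 m³/s
Q = Σ q = 8.981 m³/s
= 8.981 × 3600 = 32330 m³/h

32300 m³/h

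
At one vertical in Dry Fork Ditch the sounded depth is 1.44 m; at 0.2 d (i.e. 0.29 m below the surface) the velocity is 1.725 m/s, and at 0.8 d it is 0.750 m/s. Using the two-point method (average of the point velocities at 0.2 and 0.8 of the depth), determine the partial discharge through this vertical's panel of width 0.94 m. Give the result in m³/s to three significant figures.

1.68 m³/s

v̄ = (1.725 + 0.750) / 2 = 1.238 m/s
q = v̄ × d × w = 1.238 × 1.44 × 0.94 = 1.675 m³/s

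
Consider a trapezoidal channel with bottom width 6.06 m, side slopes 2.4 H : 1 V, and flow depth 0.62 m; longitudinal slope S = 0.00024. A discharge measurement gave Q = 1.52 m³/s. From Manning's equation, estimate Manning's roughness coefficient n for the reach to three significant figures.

0.0302

A = (b + z·y)·y = (6.06 + 2.4×0.62)×0.62 = 4.680 m²
P = b + 2y√(1+z²) = 6.06 + 2×0.62×√(1+2.4²) = 9.284 m
R = A/P = 4.680/9.284 = 0.5041 m
n = (1/Q)·A·R^(2/3)·S^(1/2) = (1/1.52) × 4.680 × 0.6334 × 0.01549 = 0.03021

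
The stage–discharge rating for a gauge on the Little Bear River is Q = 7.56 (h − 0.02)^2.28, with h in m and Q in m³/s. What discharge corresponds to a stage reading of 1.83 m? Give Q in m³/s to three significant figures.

29.2 m³/s

Q = 7.56 × (1.83 − 0.02)^2.28 = 7.56 × 1.81^2.28 = 29.24 m³/s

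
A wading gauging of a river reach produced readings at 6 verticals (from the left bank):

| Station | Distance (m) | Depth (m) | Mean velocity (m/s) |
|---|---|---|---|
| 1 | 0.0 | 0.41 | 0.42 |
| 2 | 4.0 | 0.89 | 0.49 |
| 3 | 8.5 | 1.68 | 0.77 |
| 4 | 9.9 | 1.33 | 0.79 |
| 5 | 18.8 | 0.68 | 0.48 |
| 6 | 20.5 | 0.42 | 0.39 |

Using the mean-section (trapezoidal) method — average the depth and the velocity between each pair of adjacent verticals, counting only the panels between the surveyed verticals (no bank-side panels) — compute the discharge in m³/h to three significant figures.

Panel 1-2: Δb = 4 m, d̄ = (0.41+0.89)/2 = 0.65, v̄ = (0.42+0.49)/2 = 0.455 → q = 4×0.65×0.455 = 1.183 m³/s
Panel 2-3: Δb = 4.5 m, d̄ = (0.89+1.68)/2 = 1.285, v̄ = (0.49+0.77)/2 = 0.63 → q = 4.5×1.285×0.63 = 3.643 m³/s
Panel 3-4: Δb = 1.4 m, d̄ = (1.68+1.33)/2 = 1.505, v̄ = (0.77+0.79)/2 = 0.78 → q = 1.4×1.505×0.78 = 1.643 m³/s
Panel 4-5: Δb = 8.9 m, d̄ = (1.33+0.68)/2 = 1.005, v̄ = (0.79+0.48)/2 = 0.635 → q = 8.9×1.005×0.635 = 5.680 m³/s
Panel 5-6: Δb = 1.7 m, d̄ = (0.68+0.42)/2 = 0.55, v̄ = (0.48+0.39)/2 = 0.435 → q = 1.7×0.55×0.435 = 0.4067 m³/s
Q = Σ q = 12.56 m³/s
= 12.56 × 3600 = 45200 m³/h

45200 m³/h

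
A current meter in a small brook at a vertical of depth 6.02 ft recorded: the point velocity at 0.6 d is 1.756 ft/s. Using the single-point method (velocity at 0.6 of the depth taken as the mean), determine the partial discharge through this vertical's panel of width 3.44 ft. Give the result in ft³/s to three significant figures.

v̄ = v₀.₆ = 1.756 ft/s
q = v̄ × d × w = 1.756 × 6.02 × 3.44 = 36.36 ft³/s

36.4 ft³/s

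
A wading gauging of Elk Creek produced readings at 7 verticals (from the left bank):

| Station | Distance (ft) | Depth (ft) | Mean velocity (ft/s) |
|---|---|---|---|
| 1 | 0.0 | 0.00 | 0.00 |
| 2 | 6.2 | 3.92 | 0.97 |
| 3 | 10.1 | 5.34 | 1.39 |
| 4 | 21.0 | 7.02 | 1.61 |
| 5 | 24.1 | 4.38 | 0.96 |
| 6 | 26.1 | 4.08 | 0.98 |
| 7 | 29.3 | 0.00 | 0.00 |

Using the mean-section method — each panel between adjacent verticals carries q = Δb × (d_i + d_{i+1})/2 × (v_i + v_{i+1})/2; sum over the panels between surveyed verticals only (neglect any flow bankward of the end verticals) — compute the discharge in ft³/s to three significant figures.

162 ft³/s

Panel 1-2: Δb = 6.2 ft, d̄ = (0.00+3.92)/2 = 1.96, v̄ = (0.00+0.97)/2 = 0.485 → q = 6.2×1.96×0.485 = 5.894 ft³/s
Panel 2-3: Δb = 3.9 ft, d̄ = (3.92+5.34)/2 = 4.63, v̄ = (0.97+1.39)/2 = 1.18 → q = 3.9×4.63×1.18 = 21.31 ft³/s
Panel 3-4: Δb = 10.9 ft, d̄ = (5.34+7.02)/2 = 6.18, v̄ = (1.39+1.61)/2 = 1.5 → q = 10.9×6.18×1.5 = 101.0 ft³/s
Panel 4-5: Δb = 3.1 ft, d̄ = (7.02+4.38)/2 = 5.7, v̄ = (1.61+0.96)/2 = 1.285 → q = 3.1×5.7×1.285 = 22.71 ft³/s
Panel 5-6: Δb = 2 ft, d̄ = (4.38+4.08)/2 = 4.23, v̄ = (0.96+0.98)/2 = 0.97 → q = 2×4.23×0.97 = 8.206 ft³/s
Panel 6-7: Δb = 3.2 ft, d̄ = (4.08+0.00)/2 = 2.04, v̄ = (0.98+0.00)/2 = 0.49 → q = 3.2×2.04×0.49 = 3.199 ft³/s
Q = Σ q = 162.4 ft³/s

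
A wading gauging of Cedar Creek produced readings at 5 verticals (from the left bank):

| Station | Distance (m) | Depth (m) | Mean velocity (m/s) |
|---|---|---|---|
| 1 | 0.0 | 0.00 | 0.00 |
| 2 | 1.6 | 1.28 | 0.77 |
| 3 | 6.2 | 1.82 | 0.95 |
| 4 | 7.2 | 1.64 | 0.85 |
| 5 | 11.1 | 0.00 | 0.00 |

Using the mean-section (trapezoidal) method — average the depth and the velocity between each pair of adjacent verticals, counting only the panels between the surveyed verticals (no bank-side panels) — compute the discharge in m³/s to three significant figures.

9.44 m³/s

Panel 1-2: Δb = 1.6 m, d̄ = (0.00+1.28)/2 = 0.64, v̄ = (0.00+0.77)/2 = 0.385 → q = 1.6×0.64×0.385 = 0.3942 m³/s
Panel 2-3: Δb = 4.6 m, d̄ = (1.28+1.82)/2 = 1.55, v̄ = (0.77+0.95)/2 = 0.86 → q = 4.6×1.55×0.86 = 6.132 m³/s
Panel 3-4: Δb = 1 m, d̄ = (1.82+1.64)/2 = 1.73, v̄ = (0.95+0.85)/2 = 0.9 → q = 1×1.73×0.9 = 1.557 m³/s
Panel 4-5: Δb = 3.9 m, d̄ = (1.64+0.00)/2 = 0.82, v̄ = (0.85+0.00)/2 = 0.425 → q = 3.9×0.82×0.425 = 1.359 m³/s
Q = Σ q = 9.442 m³/s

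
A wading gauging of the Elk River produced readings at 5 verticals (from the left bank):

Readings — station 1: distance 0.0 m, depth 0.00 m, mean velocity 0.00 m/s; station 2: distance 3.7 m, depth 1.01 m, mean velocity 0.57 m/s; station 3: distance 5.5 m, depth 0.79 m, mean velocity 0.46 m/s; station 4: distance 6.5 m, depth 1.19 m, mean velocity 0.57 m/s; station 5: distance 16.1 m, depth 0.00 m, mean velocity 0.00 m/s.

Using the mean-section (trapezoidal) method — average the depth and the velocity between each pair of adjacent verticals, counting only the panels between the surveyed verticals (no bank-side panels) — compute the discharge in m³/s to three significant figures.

Panel 1-2: Δb = 3.7 m, d̄ = (0.00+1.01)/2 = 0.505, v̄ = (0.00+0.57)/2 = 0.285 → q = 3.7×0.505×0.285 = 0.5325 m³/s
Panel 2-3: Δb = 1.8 m, d̄ = (1.01+0.79)/2 = 0.9, v̄ = (0.57+0.46)/2 = 0.515 → q = 1.8×0.9×0.515 = 0.8343 m³/s
Panel 3-4: Δb = 1 m, d̄ = (0.79+1.19)/2 = 0.99, v̄ = (0.46+0.57)/2 = 0.515 → q = 1×0.99×0.515 = 0.5099 m³/s
Panel 4-5: Δb = 9.6 m, d̄ = (1.19+0.00)/2 = 0.595, v̄ = (0.57+0.00)/2 = 0.285 → q = 9.6×0.595×0.285 = 1.628 m³/s
Q = Σ q = 3.505 m³/s

3.50 m³/s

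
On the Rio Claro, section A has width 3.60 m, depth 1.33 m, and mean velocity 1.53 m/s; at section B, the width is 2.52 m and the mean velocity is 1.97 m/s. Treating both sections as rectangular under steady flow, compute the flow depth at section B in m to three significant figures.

Q = A₁V₁ = (3.60×1.33) × 1.53 = 7.326 m³/s
d₂ = Q/(b₂ V₂) = 7.326/(2.52×1.97) = 1.476 m

1.48 m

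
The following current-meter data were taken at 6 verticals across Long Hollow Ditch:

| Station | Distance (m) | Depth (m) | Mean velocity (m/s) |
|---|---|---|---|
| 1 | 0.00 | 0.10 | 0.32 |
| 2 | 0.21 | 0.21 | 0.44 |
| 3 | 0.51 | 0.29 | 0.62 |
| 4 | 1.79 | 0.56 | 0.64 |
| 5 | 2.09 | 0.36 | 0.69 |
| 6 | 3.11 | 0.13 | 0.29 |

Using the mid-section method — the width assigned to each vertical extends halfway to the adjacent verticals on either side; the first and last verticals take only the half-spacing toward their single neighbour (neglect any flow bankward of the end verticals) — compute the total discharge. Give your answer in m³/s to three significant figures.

0.635 m³/s

w_1 = (0.21 − 0.00)/2 = 0.105 m; q_1 = 0.32 × 0.10 × 0.105 = 0.003360 m³/s
w_2 = (0.51 − 0.00)/2 = 0.255 m; q_2 = 0.44 × 0.21 × 0.255 = 0.02356 m³/s
w_3 = (1.79 − 0.21)/2 = 0.79 m; q_3 = 0.62 × 0.29 × 0.79 = 0.1420 m³/s
w_4 = (2.09 − 0.51)/2 = 0.79 m; q_4 = 0.64 × 0.56 × 0.79 = 0.2831 m³/s
w_5 = (3.11 − 1.79)/2 = 0.66 m; q_5 = 0.69 × 0.36 × 0.66 = 0.1639 m³/s
w_6 = (3.11 − 2.09)/2 = 0.51 m; q_6 = 0.29 × 0.13 × 0.51 = 0.01923 m³/s
Q = Σ qᵢ = 0.6353 m³/s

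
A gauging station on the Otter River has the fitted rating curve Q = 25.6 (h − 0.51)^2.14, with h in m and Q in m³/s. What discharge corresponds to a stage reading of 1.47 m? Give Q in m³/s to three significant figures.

Q = 25.6 × (1.47 − 0.51)^2.14 = 25.6 × 0.96^2.14 = 23.46 m³/s

23.5 m³/s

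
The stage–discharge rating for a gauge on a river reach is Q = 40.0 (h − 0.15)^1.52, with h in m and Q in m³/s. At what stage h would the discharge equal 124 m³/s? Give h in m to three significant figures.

2.26 m

h − h₀ = (Q/C)^(1/b) = (124/40.0)^(1/1.52) = 2.105 m
h = 0.15 + 2.105 = 2.255 m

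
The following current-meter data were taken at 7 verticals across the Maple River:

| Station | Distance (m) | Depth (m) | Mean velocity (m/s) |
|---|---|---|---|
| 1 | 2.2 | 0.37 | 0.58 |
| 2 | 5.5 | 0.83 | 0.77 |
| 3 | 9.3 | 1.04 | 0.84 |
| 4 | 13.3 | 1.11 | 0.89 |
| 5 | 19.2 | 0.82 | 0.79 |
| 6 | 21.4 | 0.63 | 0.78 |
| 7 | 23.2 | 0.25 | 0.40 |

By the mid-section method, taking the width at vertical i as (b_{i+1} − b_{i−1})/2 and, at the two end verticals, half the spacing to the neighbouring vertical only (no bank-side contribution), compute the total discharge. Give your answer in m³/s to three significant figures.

w_1 = (5.5 − 2.2)/2 = 1.65 m; q_1 = 0.58 × 0.37 × 1.65 = 0.3541 m³/s
w_2 = (9.3 − 2.2)/2 = 3.55 m; q_2 = 0.77 × 0.83 × 3.55 = 2.269 m³/s
w_3 = (13.3 − 5.5)/2 = 3.9 m; q_3 = 0.84 × 1.04 × 3.9 = 3.407 m³/s
w_4 = (19.2 − 9.3)/2 = 4.95 m; q_4 = 0.89 × 1.11 × 4.95 = 4.890 m³/s
w_5 = (21.4 − 13.3)/2 = 4.05 m; q_5 = 0.79 × 0.82 × 4.05 = 2.624 m³/s
w_6 = (23.2 − 19.2)/2 = 2 m; q_6 = 0.78 × 0.63 × 2 = 0.9828 m³/s
w_7 = (23.2 − 21.4)/2 = 0.9 m; q_7 = 0.40 × 0.25 × 0.9 = 0.09000 m³/s
Q = Σ qᵢ = 14.62 m³/s

14.6 m³/s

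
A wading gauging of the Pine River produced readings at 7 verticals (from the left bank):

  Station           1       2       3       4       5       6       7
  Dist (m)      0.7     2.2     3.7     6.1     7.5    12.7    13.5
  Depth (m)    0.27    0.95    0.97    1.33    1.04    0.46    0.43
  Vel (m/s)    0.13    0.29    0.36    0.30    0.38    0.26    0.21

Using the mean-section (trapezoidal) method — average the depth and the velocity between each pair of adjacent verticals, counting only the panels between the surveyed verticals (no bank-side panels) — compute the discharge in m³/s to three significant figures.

Panel 1-2: Δb = 1.5 m, d̄ = (0.27+0.95)/2 = 0.61, v̄ = (0.13+0.29)/2 = 0.21 → q = 1.5×0.61×0.21 = 0.1922 m³/s
Panel 2-3: Δb = 1.5 m, d̄ = (0.95+0.97)/2 = 0.96, v̄ = (0.29+0.36)/2 = 0.325 → q = 1.5×0.96×0.325 = 0.4680 m³/s
Panel 3-4: Δb = 2.4 m, d̄ = (0.97+1.33)/2 = 1.15, v̄ = (0.36+0.30)/2 = 0.33 → q = 2.4×1.15×0.33 = 0.9108 m³/s
Panel 4-5: Δb = 1.4 m, d̄ = (1.33+1.04)/2 = 1.185, v̄ = (0.30+0.38)/2 = 0.34 → q = 1.4×1.185×0.34 = 0.5641 m³/s
Panel 5-6: Δb = 5.2 m, d̄ = (1.04+0.46)/2 = 0.75, v̄ = (0.38+0.26)/2 = 0.32 → q = 5.2×0.75×0.32 = 1.248 m³/s
Panel 6-7: Δb = 0.8 m, d̄ = (0.46+0.43)/2 = 0.445, v̄ = (0.26+0.21)/2 = 0.235 → q = 0.8×0.445×0.235 = 0.08366 m³/s
Q = Σ q = 3.467 m³/s

3.47 m³/s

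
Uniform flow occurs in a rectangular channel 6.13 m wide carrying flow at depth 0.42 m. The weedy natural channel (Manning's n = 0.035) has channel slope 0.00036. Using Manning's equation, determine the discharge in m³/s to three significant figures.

A = b·y = 6.13 × 0.42 = 2.575 m²
P = b + 2y = 6.13 + 2×0.42 = 6.970 m
R = A/P = 2.575/6.970 = 0.3694 m
Q = (1/n)·A·R^(2/3)·S^(1/2) = (1/0.035) × 2.575 × 0.3694^(2/3) × 0.00036^(1/2) = 0.7185 m³/s

0.719 m³/s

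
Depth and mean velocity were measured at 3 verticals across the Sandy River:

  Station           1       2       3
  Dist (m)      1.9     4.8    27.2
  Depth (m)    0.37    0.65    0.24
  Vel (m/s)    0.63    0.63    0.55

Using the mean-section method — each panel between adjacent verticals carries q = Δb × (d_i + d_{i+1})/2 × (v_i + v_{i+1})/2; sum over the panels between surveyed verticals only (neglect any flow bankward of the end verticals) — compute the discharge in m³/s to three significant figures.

6.81 m³/s

Panel 1-2: Δb = 2.9 m, d̄ = (0.37+0.65)/2 = 0.51, v̄ = (0.63+0.63)/2 = 0.63 → q = 2.9×0.51×0.63 = 0.9318 m³/s
Panel 2-3: Δb = 22.4 m, d̄ = (0.65+0.24)/2 = 0.445, v̄ = (0.63+0.55)/2 = 0.59 → q = 22.4×0.445×0.59 = 5.881 m³/s
Q = Σ q = 6.813 m³/s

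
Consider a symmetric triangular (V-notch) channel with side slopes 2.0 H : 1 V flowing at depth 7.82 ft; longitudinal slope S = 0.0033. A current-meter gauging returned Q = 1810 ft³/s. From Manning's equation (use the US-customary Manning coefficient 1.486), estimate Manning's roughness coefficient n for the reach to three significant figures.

A = z·y² = 2.0×7.82² = 122.3 ft²
P = 2y√(1+z²) = 2×7.82×√(1+2.0²) = 34.97 ft
R = A/P = 122.3/34.97 = 3.497 ft
n = (1.486/Q)·A·R^(2/3)·S^(1/2) = (1.486/1810) × 122.3 × 2.304 × 0.05745 = 0.01329

0.0133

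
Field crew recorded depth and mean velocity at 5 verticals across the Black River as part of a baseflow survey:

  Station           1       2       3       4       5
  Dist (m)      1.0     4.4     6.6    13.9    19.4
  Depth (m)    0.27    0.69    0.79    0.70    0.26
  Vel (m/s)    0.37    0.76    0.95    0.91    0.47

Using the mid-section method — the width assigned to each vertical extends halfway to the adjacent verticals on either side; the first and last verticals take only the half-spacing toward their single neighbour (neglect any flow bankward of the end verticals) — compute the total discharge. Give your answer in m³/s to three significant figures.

w_1 = (4.4 − 1.0)/2 = 1.7 m; q_1 = 0.37 × 0.27 × 1.7 = 0.1698 m³/s
w_2 = (6.6 − 1.0)/2 = 2.8 m; q_2 = 0.76 × 0.69 × 2.8 = 1.468 m³/s
w_3 = (13.9 − 4.4)/2 = 4.75 m; q_3 = 0.95 × 0.79 × 4.75 = 3.565 m³/s
w_4 = (19.4 − 6.6)/2 = 6.4 m; q_4 = 0.91 × 0.70 × 6.4 = 4.077 m³/s
w_5 = (19.4 − 13.9)/2 = 2.75 m; q_5 = 0.47 × 0.26 × 2.75 = 0.3361 m³/s
Q = Σ qᵢ = 9.616 m³/s

9.62 m³/s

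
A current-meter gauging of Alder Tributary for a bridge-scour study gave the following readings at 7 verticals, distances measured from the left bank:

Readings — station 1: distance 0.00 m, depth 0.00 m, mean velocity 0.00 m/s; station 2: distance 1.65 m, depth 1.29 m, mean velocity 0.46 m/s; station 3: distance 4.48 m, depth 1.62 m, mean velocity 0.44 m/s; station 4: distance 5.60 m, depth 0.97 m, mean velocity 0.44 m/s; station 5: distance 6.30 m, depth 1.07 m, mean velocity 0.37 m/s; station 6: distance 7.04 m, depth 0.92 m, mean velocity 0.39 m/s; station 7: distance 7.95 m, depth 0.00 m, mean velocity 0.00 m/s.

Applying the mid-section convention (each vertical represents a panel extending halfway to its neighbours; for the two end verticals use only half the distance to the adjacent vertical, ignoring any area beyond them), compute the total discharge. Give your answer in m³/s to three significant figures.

3.71 m³/s

w_2 = (4.48 − 0.00)/2 = 2.24 m; q_2 = 0.46 × 1.29 × 2.24 = 1.329 m³/s
w_3 = (5.60 − 1.65)/2 = 1.975 m; q_3 = 0.44 × 1.62 × 1.975 = 1.408 m³/s
w_4 = (6.30 − 4.48)/2 = 0.91 m; q_4 = 0.44 × 0.97 × 0.91 = 0.3884 m³/s
w_5 = (7.04 − 5.60)/2 = 0.72 m; q_5 = 0.37 × 1.07 × 0.72 = 0.2850 m³/s
w_6 = (7.95 − 6.30)/2 = 0.825 m; q_6 = 0.39 × 0.92 × 0.825 = 0.2960 m³/s
Stations 1, 7 contribute zero (depth or velocity is 0).
Q = Σ qᵢ = 3.706 m³/s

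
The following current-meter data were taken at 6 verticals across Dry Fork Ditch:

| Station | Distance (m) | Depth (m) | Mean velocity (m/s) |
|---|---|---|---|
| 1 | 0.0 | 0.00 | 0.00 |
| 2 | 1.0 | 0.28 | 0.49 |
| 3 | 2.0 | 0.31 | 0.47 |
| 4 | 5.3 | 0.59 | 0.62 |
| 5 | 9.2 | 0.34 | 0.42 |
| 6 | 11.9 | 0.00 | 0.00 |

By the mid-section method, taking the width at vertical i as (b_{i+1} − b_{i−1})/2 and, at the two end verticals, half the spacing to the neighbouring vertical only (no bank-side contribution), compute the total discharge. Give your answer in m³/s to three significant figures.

w_2 = (2.0 − 0.0)/2 = 1 m; q_2 = 0.49 × 0.28 × 1 = 0.1372 m³/s
w_3 = (5.3 − 1.0)/2 = 2.15 m; q_3 = 0.47 × 0.31 × 2.15 = 0.3133 m³/s
w_4 = (9.2 − 2.0)/2 = 3.6 m; q_4 = 0.62 × 0.59 × 3.6 = 1.317 m³/s
w_5 = (11.9 − 5.3)/2 = 3.3 m; q_5 = 0.42 × 0.34 × 3.3 = 0.4712 m³/s
Stations 1, 6 contribute zero (depth or velocity is 0).
Q = Σ qᵢ = 2.239 m³/s

2.24 m³/s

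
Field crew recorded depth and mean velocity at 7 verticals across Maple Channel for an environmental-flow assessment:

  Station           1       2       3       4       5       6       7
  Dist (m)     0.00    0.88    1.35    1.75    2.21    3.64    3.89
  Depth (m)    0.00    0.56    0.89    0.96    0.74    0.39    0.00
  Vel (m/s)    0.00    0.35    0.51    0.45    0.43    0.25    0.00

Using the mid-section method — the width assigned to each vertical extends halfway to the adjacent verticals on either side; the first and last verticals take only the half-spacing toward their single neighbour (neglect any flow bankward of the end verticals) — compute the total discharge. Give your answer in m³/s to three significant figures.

0.898 m³/s

w_2 = (1.35 − 0.00)/2 = 0.675 m; q_2 = 0.35 × 0.56 × 0.675 = 0.1323 m³/s
w_3 = (1.75 − 0.88)/2 = 0.435 m; q_3 = 0.51 × 0.89 × 0.435 = 0.1974 m³/s
w_4 = (2.21 − 1.35)/2 = 0.43 m; q_4 = 0.45 × 0.96 × 0.43 = 0.1858 m³/s
w_5 = (3.64 − 1.75)/2 = 0.945 m; q_5 = 0.43 × 0.74 × 0.945 = 0.3007 m³/s
w_6 = (3.89 − 2.21)/2 = 0.84 m; q_6 = 0.25 × 0.39 × 0.84 = 0.08190 m³/s
Stations 1, 7 contribute zero (depth or velocity is 0).
Q = Σ qᵢ = 0.8981 m³/s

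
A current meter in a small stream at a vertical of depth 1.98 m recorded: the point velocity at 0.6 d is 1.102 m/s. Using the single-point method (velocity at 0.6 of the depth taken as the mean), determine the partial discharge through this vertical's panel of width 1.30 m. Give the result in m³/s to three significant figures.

2.84 m³/s

v̄ = v₀.₆ = 1.102 m/s
q = v̄ × d × w = 1.102 × 1.98 × 1.30 = 2.837 m³/s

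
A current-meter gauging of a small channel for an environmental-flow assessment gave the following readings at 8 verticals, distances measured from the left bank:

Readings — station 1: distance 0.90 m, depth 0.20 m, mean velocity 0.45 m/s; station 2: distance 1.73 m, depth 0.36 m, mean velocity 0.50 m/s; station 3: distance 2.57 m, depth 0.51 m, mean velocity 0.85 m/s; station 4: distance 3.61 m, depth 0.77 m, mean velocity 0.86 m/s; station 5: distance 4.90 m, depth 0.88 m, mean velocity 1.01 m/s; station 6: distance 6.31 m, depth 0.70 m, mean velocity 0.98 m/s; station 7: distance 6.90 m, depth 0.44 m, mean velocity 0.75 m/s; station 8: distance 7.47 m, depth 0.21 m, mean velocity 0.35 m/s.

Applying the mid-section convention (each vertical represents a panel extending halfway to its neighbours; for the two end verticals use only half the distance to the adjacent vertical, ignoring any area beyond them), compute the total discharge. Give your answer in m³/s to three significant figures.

3.46 m³/s

w_1 = (1.73 − 0.90)/2 = 0.415 m; q_1 = 0.45 × 0.20 × 0.415 = 0.03735 m³/s
w_2 = (2.57 − 0.90)/2 = 0.835 m; q_2 = 0.50 × 0.36 × 0.835 = 0.1503 m³/s
w_3 = (3.61 − 1.73)/2 = 0.94 m; q_3 = 0.85 × 0.51 × 0.94 = 0.4075 m³/s
w_4 = (4.90 − 2.57)/2 = 1.165 m; q_4 = 0.86 × 0.77 × 1.165 = 0.7715 m³/s
w_5 = (6.31 − 3.61)/2 = 1.35 m; q_5 = 1.01 × 0.88 × 1.35 = 1.200 m³/s
w_6 = (6.90 − 4.90)/2 = 1 m; q_6 = 0.98 × 0.70 × 1 = 0.6860 m³/s
w_7 = (7.47 − 6.31)/2 = 0.58 m; q_7 = 0.75 × 0.44 × 0.58 = 0.1914 m³/s
w_8 = (7.47 − 6.90)/2 = 0.285 m; q_8 = 0.35 × 0.21 × 0.285 = 0.02095 m³/s
Q = Σ qᵢ = 3.465 m³/s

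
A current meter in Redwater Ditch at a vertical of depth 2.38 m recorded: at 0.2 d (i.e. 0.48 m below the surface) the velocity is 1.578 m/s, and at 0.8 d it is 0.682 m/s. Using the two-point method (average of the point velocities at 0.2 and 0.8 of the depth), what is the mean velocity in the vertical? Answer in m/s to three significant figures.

v̄ = (1.578 + 0.682) / 2 = 1.130 m/s

1.13 m/s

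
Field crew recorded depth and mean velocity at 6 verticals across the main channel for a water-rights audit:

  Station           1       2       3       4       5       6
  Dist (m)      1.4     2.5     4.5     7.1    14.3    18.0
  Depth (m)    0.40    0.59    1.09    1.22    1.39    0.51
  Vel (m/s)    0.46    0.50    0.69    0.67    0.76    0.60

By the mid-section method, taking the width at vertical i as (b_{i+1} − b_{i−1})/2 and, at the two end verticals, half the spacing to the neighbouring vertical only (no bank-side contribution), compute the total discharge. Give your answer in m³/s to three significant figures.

w_1 = (2.5 − 1.4)/2 = 0.55 m; q_1 = 0.46 × 0.40 × 0.55 = 0.1012 m³/s
w_2 = (4.5 − 1.4)/2 = 1.55 m; q_2 = 0.50 × 0.59 × 1.55 = 0.4573 m³/s
w_3 = (7.1 − 2.5)/2 = 2.3 m; q_3 = 0.69 × 1.09 × 2.3 = 1.730 m³/s
w_4 = (14.3 − 4.5)/2 = 4.9 m; q_4 = 0.67 × 1.22 × 4.9 = 4.005 m³/s
w_5 = (18.0 − 7.1)/2 = 5.45 m; q_5 = 0.76 × 1.39 × 5.45 = 5.757 m³/s
w_6 = (18.0 − 14.3)/2 = 1.85 m; q_6 = 0.60 × 0.51 × 1.85 = 0.5661 m³/s
Q = Σ qᵢ = 12.62 m³/s

12.6 m³/s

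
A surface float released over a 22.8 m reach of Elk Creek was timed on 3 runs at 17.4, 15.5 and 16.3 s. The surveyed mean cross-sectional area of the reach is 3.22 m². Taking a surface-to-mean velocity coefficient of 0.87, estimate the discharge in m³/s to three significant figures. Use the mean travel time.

t̄ = (17.4 + 15.5 + 16.3) / 3 = 16.4 s
v_surface = L / t̄ = 22.8 / 16.4 = 1.390 m/s
v_mean = 0.87 × 1.390 = 1.210 m/s
Q = A × v_mean = 3.22 × 1.210 = 3.895 m³/s

3.89 m³/s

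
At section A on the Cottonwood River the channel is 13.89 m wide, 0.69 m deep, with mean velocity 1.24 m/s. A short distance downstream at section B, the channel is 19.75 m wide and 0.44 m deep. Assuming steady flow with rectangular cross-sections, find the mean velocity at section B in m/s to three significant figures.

Q = A₁V₁ = (13.89×0.69) × 1.24 = 11.88 m³/s
A₂ = 19.75 × 0.44 = 8.690 m²
V₂ = Q/A₂ = 11.88/8.690 = 1.368 m/s

1.37 m/s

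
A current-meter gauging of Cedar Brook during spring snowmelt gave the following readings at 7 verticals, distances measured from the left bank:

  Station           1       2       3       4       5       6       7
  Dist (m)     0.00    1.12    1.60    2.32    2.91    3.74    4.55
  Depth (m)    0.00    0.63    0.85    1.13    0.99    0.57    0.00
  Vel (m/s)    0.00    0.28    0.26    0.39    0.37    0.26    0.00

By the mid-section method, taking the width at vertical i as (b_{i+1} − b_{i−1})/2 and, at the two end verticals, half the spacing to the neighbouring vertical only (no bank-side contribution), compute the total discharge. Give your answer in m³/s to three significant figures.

w_2 = (1.60 − 0.00)/2 = 0.8 m; q_2 = 0.28 × 0.63 × 0.8 = 0.1411 m³/s
w_3 = (2.32 − 1.12)/2 = 0.6 m; q_3 = 0.26 × 0.85 × 0.6 = 0.1326 m³/s
w_4 = (2.91 − 1.60)/2 = 0.655 m; q_4 = 0.39 × 1.13 × 0.655 = 0.2887 m³/s
w_5 = (3.74 − 2.32)/2 = 0.71 m; q_5 = 0.37 × 0.99 × 0.71 = 0.2601 m³/s
w_6 = (4.55 − 2.91)/2 = 0.82 m; q_6 = 0.26 × 0.57 × 0.82 = 0.1215 m³/s
Stations 1, 7 contribute zero (depth or velocity is 0).
Q = Σ qᵢ = 0.9440 m³/s

0.944 m³/s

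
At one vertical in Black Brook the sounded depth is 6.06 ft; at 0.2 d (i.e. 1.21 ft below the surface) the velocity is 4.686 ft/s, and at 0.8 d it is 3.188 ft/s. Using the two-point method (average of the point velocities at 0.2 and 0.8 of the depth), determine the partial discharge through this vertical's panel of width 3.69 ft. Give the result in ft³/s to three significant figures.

v̄ = (4.686 + 3.188) / 2 = 3.937 ft/s
q = v̄ × d × w = 3.937 × 6.06 × 3.69 = 88.04 ft³/s

88.0 ft³/s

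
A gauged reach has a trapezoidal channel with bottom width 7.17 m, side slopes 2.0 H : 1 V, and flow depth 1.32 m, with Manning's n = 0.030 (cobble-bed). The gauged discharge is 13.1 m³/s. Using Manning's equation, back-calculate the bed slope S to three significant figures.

0.000933

A = (b + z·y)·y = (7.17 + 2.0×1.32)×1.32 = 12.95 m²
P = b + 2y√(1+z²) = 7.17 + 2×1.32×√(1+2.0²) = 13.07 m
R = A/P = 12.95/13.07 = 0.9905 m
S = (Q·n / (1·A·R^(2/3)))² = (13.1×0.030 / (1×12.95×0.9937))² = 0.0009329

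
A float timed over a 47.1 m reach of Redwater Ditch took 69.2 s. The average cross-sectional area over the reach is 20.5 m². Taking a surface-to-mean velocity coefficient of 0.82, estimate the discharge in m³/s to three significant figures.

11.4 m³/s

v_surface = L / t̄ = 47.1 / 69.2 = 0.6806 m/s
v_mean = 0.82 × 0.6806 = 0.5581 m/s
Q = A × v_mean = 20.5 × 0.5581 = 11.44 m³/s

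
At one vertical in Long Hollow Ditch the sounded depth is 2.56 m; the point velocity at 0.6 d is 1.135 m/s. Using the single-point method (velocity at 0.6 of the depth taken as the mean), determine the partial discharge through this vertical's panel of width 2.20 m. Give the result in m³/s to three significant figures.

v̄ = v₀.₆ = 1.135 m/s
q = v̄ × d × w = 1.135 × 2.56 × 2.20 = 6.392 m³/s

6.39 m³/s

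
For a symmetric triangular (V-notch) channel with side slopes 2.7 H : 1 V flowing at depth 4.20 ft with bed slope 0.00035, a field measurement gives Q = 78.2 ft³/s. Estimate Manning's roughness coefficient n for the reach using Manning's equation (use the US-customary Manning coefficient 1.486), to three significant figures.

A = z·y² = 2.7×4.20² = 47.63 ft²
P = 2y√(1+z²) = 2×4.20×√(1+2.7²) = 24.19 ft
R = A/P = 47.63/24.19 = 1.969 ft
n = (1.486/Q)·A·R^(2/3)·S^(1/2) = (1.486/78.2) × 47.63 × 1.571 × 0.01871 = 0.02660

0.0266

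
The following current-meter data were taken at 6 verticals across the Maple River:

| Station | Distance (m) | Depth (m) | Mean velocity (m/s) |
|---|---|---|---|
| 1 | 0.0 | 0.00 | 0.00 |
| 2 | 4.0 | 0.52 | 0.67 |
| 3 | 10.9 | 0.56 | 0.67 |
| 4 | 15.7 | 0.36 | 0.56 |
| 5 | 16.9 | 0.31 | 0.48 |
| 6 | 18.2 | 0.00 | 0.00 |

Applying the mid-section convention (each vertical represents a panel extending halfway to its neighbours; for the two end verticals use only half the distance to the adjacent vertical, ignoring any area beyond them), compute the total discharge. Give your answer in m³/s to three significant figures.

w_2 = (10.9 − 0.0)/2 = 5.45 m; q_2 = 0.67 × 0.52 × 5.45 = 1.899 m³/s
w_3 = (15.7 − 4.0)/2 = 5.85 m; q_3 = 0.67 × 0.56 × 5.85 = 2.195 m³/s
w_4 = (16.9 − 10.9)/2 = 3 m; q_4 = 0.56 × 0.36 × 3 = 0.6048 m³/s
w_5 = (18.2 − 15.7)/2 = 1.25 m; q_5 = 0.48 × 0.31 × 1.25 = 0.1860 m³/s
Stations 1, 6 contribute zero (depth or velocity is 0).
Q = Σ qᵢ = 4.885 m³/s

4.88 m³/s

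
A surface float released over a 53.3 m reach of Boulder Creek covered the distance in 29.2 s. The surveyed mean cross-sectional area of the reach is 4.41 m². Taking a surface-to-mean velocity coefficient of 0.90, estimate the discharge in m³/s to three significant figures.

v_surface = L / t̄ = 53.3 / 29.2 = 1.825 m/s
v_mean = 0.90 × 1.825 = 1.643 m/s
Q = A × v_mean = 4.41 × 1.643 = 7.245 m³/s

7.24 m³/s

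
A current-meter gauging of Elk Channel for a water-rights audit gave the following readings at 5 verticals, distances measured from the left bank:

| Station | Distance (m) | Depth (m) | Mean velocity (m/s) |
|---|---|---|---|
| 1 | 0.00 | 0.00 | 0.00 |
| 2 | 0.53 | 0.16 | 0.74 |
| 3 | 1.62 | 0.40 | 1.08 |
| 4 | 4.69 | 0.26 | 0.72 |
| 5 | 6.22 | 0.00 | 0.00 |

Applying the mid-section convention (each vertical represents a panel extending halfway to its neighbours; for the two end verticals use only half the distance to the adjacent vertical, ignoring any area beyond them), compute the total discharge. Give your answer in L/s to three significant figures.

1430 L/s

w_2 = (1.62 − 0.00)/2 = 0.81 m; q_2 = 0.74 × 0.16 × 0.81 = 0.09590 m³/s
w_3 = (4.69 − 0.53)/2 = 2.08 m; q_3 = 1.08 × 0.40 × 2.08 = 0.8986 m³/s
w_4 = (6.22 − 1.62)/2 = 2.3 m; q_4 = 0.72 × 0.26 × 2.3 = 0.4306 m³/s
Stations 1, 5 contribute zero (depth or velocity is 0).
Q = Σ qᵢ = 1.425 m³/s
= 1.425 × 1000 = 1425 L/s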